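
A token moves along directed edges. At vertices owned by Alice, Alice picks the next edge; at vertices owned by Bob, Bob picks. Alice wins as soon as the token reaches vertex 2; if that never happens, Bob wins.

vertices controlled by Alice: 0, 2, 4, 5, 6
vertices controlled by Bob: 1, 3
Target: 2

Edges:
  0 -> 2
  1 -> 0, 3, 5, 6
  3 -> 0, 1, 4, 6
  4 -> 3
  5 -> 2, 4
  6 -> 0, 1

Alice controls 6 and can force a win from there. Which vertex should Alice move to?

A0 = {2}
A1: add {0, 5} — 0 (Alice) has 0→2; 5 (Alice) has 5→2.
A2: add {6} — 6 (Alice) has 6→0.
A3 = A2; e.g. 1 (Bob) can still go to 3. Fixed point.
From 6, successor 0 is in the attractor (rank 1); the other successor 1 is not.

0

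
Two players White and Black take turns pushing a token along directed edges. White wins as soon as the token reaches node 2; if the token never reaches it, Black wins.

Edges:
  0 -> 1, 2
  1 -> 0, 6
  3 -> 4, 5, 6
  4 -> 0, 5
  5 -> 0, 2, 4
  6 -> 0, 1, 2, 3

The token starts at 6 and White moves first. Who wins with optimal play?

White

Track states (vertex, player-to-move).
A0 = {(2,White), (2,Black)}
A1: add {(0,White), (5,White), (6,White)}.
(6,White) ∈ A1 ⇒ White forces the target.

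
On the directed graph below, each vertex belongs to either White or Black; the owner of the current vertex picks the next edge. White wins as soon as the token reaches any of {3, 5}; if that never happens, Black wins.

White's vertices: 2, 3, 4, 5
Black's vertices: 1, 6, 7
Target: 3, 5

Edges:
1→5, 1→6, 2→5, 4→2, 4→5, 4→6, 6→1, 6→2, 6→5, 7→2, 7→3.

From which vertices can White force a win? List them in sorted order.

2, 3, 4, 5, 7

A0 = {3, 5}
A1: add {2, 4} — 2 (White) has 2→5; 4 (White) has 4→5.
A2: add {7} — 7 (Black): all of {2, 3} already in.
A3 = A2; e.g. 1 (Black) can still go to 6. Fixed point.
White's winning region = {2, 3, 4, 5, 7}.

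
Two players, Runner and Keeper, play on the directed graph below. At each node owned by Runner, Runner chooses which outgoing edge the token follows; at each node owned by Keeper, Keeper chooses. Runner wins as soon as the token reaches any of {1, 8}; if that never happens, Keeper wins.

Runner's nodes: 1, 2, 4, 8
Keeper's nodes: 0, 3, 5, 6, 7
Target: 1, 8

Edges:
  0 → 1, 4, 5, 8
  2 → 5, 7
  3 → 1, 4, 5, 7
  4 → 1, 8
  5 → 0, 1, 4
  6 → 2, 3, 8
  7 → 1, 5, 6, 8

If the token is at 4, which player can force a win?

Runner

A0 = {1, 8}
A1: add {4} — 4 (Runner) has 4→1.
A2 = A1; e.g. 0 (Keeper) can still go to 5. Fixed point.
4 ∈ A1, so Runner can force the target.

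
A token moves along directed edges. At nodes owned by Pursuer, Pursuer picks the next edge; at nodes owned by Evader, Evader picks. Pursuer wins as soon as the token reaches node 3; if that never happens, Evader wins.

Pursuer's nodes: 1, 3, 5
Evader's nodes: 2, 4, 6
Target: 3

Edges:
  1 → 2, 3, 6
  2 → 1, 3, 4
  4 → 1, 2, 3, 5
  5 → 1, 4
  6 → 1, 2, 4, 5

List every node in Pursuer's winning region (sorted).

1, 3, 5

A0 = {3}
A1: add {1} — 1 (Pursuer) has 1→3.
A2: add {5} — 5 (Pursuer) has 5→1.
A3 = A2; e.g. 2 (Evader) can still go to 4. Fixed point.
Pursuer's winning region = {1, 3, 5}.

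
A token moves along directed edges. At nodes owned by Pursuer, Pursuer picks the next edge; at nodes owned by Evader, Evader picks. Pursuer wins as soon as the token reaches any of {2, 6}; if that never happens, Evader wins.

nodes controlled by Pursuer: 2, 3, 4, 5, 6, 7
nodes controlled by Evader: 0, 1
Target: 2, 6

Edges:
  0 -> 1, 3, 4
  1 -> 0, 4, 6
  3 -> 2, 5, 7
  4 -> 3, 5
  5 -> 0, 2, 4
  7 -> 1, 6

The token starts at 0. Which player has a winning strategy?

Evader

A0 = {2, 6}
A1: add {3, 5, 7} — 3 (Pursuer) has 3→2; 5 (Pursuer) has 5→2; 7 (Pursuer) has 7→6.
A2: add {4} — 4 (Pursuer) has 4→3.
A3 = A2; e.g. 0 (Evader) can still go to 1. Fixed point.
0 never enters the attractor, so Evader can avoid the target forever.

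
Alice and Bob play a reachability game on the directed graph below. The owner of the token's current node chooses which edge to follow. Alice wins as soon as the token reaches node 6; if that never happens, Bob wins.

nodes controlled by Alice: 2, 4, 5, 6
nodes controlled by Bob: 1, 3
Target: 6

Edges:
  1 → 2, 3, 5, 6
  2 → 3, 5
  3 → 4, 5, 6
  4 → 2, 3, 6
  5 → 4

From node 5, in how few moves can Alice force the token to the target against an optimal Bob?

2

A0 = {6}
A1: add {4} — 4 (Alice) has 4→6.
A2: add {5} — 5 (Alice) has 5→4.
5 enters the attractor at level 2, so Alice can force the target in 2 moves from there.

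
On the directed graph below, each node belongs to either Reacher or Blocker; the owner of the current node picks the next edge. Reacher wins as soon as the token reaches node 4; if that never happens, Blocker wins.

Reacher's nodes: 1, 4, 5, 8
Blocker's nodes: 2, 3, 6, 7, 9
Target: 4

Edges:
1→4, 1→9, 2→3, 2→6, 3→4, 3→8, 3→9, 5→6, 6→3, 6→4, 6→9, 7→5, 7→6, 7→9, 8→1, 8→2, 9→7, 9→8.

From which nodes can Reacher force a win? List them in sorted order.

A0 = {4}
A1: add {1} — 1 (Reacher) has 1→4.
A2: add {8} — 8 (Reacher) has 8→1.
A3 = A2; e.g. 2 (Blocker) can still go to 3. Fixed point.
Reacher's winning region = {1, 4, 8}.

1, 4, 8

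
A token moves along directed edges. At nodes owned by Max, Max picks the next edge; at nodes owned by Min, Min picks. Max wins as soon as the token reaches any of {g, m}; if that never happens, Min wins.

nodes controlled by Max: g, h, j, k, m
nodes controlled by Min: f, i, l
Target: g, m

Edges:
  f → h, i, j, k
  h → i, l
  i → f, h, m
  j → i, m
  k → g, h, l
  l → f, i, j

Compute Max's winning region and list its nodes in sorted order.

g, j, k, m

A0 = {g, m}
A1: add {j, k} — j (Max) has j→m; k (Max) has k→g.
A2 = A1; e.g. f (Min) can still go to h. Fixed point.
Max's winning region = {g, j, k, m}.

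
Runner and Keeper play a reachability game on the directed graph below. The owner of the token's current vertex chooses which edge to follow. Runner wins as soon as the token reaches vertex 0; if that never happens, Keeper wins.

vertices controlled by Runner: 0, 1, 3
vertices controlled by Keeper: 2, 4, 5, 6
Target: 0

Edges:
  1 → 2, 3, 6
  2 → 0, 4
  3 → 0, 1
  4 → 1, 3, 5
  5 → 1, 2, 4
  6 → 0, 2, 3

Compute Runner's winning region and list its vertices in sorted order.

A0 = {0}
A1: add {3} — 3 (Runner) has 3→0.
A2: add {1} — 1 (Runner) has 1→3.
A3 = A2; e.g. 2 (Keeper) can still go to 4. Fixed point.
Runner's winning region = {0, 1, 3}.

0, 1, 3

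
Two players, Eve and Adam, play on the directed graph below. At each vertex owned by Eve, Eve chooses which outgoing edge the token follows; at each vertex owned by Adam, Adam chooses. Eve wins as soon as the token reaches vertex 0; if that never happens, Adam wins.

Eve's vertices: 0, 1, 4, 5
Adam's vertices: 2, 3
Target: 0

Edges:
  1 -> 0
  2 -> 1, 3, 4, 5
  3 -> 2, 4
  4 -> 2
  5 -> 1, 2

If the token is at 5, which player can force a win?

Eve

A0 = {0}
A1: add {1} — 1 (Eve) has 1→0.
A2: add {5} — 5 (Eve) has 5→1.
A3 = A2; e.g. 2 (Adam) can still go to 3. Fixed point.
5 ∈ A2, so Eve can force the target.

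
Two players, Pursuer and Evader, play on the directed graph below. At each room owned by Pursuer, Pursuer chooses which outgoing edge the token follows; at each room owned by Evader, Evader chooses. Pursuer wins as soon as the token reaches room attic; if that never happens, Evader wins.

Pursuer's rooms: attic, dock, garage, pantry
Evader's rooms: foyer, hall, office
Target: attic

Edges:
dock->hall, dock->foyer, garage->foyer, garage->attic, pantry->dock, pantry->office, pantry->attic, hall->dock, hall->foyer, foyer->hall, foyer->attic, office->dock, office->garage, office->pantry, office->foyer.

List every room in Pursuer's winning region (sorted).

attic, garage, pantry

A0 = {attic}
A1: add {garage, pantry} — garage (Pursuer) has garage→attic; pantry (Pursuer) has pantry→attic.
A2 = A1; e.g. dock (Pursuer) has no edge into A1. Fixed point.
Pursuer's winning region = {attic, garage, pantry}.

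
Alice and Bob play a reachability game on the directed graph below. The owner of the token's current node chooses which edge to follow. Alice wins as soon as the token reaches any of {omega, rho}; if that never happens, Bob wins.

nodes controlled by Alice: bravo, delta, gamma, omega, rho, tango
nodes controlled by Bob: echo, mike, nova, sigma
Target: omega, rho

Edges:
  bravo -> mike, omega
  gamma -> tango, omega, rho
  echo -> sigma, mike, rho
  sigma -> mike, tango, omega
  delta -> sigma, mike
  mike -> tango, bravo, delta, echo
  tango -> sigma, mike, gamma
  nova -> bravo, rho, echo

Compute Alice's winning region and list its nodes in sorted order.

bravo, gamma, omega, rho, tango

A0 = {omega, rho}
A1: add {bravo, gamma} — bravo (Alice) has bravo→omega; gamma (Alice) has gamma→omega.
A2: add {tango} — tango (Alice) has tango→gamma.
A3 = A2; e.g. sigma (Bob) can still go to mike. Fixed point.
Alice's winning region = {bravo, gamma, omega, rho, tango}.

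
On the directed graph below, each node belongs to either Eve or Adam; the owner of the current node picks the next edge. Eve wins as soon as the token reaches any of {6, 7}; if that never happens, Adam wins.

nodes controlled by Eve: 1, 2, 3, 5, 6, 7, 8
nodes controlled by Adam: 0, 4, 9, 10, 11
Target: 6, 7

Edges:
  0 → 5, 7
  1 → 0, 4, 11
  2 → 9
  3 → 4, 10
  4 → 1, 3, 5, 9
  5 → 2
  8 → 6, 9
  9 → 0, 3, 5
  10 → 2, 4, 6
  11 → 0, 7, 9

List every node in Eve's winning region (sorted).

A0 = {6, 7}
A1: add {8} — 8 (Eve) has 8→6.
A2 = A1; e.g. 0 (Adam) can still go to 5. Fixed point.
Eve's winning region = {6, 7, 8}.

6, 7, 8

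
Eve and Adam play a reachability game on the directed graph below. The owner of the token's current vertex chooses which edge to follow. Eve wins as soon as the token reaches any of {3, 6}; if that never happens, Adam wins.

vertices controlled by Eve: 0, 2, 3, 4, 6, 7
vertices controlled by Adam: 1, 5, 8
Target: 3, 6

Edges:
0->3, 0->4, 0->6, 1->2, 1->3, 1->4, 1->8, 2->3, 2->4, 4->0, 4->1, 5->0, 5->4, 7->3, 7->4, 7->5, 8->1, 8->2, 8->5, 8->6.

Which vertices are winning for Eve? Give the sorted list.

0, 2, 3, 4, 5, 6, 7

A0 = {3, 6}
A1: add {0, 2, 7} — 0 (Eve) has 0→3; 2 (Eve) has 2→3; 7 (Eve) has 7→3.
A2: add {4} — 4 (Eve) has 4→0.
A3: add {5} — 5 (Adam): all of {0, 4} already in.
A4 = A3; e.g. 1 (Adam) can still go to 8. Fixed point.
Eve's winning region = {0, 2, 3, 4, 5, 6, 7}.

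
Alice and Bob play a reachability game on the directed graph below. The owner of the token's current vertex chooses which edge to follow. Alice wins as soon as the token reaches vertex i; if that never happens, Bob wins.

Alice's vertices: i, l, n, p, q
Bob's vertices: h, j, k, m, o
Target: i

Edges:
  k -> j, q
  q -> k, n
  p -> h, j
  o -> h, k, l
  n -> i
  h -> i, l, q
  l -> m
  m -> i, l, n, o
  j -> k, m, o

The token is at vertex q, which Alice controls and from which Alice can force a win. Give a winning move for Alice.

A0 = {i}
A1: add {n} — n (Alice) has n→i.
A2: add {q} — q (Alice) has q→n.
A3 = A2; e.g. h (Bob) can still go to l. Fixed point.
From q, successor n is in the attractor (rank 1); the other successor k is not.

n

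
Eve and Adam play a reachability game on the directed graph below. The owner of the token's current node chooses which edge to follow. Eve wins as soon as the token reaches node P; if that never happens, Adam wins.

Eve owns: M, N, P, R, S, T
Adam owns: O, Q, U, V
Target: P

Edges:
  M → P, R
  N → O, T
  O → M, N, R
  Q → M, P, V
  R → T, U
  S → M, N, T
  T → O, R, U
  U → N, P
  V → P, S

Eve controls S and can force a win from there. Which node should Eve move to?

A0 = {P}
A1: add {M} — M (Eve) has M→P.
A2: add {S} — S (Eve) has S→M.
A3: add {V} — V (Adam): all of {P, S} already in.
A4: add {Q} — Q (Adam): all of {M, P, V} already in.
A5 = A4; e.g. N (Eve) has no edge into A4. Fixed point.
From S, successor M is in the attractor (rank 1); the other successors N, T are not.

M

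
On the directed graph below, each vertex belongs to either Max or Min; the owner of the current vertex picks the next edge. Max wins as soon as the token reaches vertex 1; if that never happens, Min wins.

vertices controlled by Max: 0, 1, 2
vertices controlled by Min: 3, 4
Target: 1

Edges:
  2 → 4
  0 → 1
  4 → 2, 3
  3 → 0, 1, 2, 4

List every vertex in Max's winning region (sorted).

0, 1

A0 = {1}
A1: add {0} — 0 (Max) has 0→1.
A2 = A1; e.g. 2 (Max) has no edge into A1. Fixed point.
Max's winning region = {0, 1}.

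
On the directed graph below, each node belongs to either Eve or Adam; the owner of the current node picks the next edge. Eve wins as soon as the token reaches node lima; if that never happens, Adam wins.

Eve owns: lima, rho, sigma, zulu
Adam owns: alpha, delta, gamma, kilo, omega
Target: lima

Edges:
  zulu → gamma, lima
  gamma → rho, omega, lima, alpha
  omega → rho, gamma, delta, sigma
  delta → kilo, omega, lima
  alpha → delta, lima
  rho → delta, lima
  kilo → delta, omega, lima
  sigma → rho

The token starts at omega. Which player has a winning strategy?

Adam

A0 = {lima}
A1: add {rho, zulu} — rho (Eve) has rho→lima; zulu (Eve) has zulu→lima.
A2: add {sigma} — sigma (Eve) has sigma→rho.
A3 = A2; e.g. kilo (Adam) can still go to delta. Fixed point.
omega never enters the attractor, so Adam can avoid the target forever.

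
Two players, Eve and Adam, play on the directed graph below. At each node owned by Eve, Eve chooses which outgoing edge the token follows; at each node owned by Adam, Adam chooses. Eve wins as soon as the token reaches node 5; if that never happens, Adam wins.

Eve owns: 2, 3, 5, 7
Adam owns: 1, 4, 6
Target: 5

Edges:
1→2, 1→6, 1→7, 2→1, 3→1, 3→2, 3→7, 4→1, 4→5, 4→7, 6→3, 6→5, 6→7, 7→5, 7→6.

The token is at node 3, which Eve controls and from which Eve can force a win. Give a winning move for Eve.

7

A0 = {5}
A1: add {7} — 7 (Eve) has 7→5.
A2: add {3} — 3 (Eve) has 3→7.
A3: add {6} — 6 (Adam): all of {3, 5, 7} already in.
A4 = A3; e.g. 1 (Adam) can still go to 2. Fixed point.
From 3, successor 7 is in the attractor (rank 1); the other successors 1, 2 are not.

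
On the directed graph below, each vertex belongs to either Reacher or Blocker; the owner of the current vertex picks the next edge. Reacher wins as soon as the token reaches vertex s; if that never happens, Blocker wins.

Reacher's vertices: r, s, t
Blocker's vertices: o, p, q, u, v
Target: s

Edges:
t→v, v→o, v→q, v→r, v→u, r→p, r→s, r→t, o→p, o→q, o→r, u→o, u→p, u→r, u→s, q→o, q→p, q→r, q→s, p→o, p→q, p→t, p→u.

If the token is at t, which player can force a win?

Blocker

A0 = {s}
A1: add {r} — r (Reacher) has r→s.
A2 = A1; e.g. o (Blocker) can still go to p. Fixed point.
t never enters the attractor, so Blocker can avoid the target forever.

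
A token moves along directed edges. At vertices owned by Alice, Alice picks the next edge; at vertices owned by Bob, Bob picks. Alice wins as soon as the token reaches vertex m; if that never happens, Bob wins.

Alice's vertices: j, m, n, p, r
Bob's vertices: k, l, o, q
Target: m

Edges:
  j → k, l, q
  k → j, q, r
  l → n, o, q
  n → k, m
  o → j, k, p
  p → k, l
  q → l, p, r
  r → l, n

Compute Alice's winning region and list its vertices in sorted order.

A0 = {m}
A1: add {n} — n (Alice) has n→m.
A2: add {r} — r (Alice) has r→n.
A3 = A2; e.g. j (Alice) has no edge into A2. Fixed point.
Alice's winning region = {m, n, r}.

m, n, r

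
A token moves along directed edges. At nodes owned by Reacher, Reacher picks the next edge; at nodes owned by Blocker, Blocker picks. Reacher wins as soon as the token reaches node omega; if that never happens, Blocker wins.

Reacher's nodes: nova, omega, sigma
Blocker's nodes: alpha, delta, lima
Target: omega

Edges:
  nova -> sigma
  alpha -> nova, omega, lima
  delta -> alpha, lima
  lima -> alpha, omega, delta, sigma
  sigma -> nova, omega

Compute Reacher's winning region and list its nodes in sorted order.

nova, omega, sigma

A0 = {omega}
A1: add {sigma} — sigma (Reacher) has sigma→omega.
A2: add {nova} — nova (Reacher) has nova→sigma.
A3 = A2; e.g. alpha (Blocker) can still go to lima. Fixed point.
Reacher's winning region = {nova, omega, sigma}.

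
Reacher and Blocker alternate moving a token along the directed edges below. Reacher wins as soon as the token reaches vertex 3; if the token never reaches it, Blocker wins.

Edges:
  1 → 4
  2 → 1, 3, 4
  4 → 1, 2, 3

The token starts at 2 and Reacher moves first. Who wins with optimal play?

Track states (vertex, player-to-move).
A0 = {(3,Reacher), (3,Blocker)}
A1: add {(2,Reacher), (4,Reacher)}.
(2,Reacher) ∈ A1 ⇒ Reacher forces the target.

Reacher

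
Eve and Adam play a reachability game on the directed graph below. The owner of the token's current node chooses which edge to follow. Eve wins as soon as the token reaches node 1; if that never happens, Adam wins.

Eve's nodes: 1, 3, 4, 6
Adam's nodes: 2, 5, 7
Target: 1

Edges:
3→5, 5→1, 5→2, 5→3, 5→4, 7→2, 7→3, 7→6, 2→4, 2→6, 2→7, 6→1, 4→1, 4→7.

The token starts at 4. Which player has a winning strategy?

A0 = {1}
A1: add {4, 6} — 4 (Eve) has 4→1; 6 (Eve) has 6→1.
A2 = A1; e.g. 2 (Adam) can still go to 7. Fixed point.
4 ∈ A1, so Eve can force the target.

Eve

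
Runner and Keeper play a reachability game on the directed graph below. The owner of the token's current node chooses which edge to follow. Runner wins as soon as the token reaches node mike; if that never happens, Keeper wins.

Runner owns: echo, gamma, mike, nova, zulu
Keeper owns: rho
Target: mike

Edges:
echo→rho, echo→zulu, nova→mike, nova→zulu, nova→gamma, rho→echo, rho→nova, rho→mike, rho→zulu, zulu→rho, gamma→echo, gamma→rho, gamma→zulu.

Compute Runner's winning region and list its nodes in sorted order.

A0 = {mike}
A1: add {nova} — nova (Runner) has nova→mike.
A2 = A1; e.g. echo (Runner) has no edge into A1. Fixed point.
Runner's winning region = {mike, nova}.

mike, nova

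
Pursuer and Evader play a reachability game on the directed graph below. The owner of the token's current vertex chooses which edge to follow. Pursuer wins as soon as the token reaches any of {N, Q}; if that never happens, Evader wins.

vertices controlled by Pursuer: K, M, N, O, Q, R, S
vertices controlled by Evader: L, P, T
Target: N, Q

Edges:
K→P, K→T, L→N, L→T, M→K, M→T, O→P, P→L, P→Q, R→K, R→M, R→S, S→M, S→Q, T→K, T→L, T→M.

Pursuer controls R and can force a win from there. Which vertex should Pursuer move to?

A0 = {N, Q}
A1: add {S} — S (Pursuer) has S→Q.
A2: add {R} — R (Pursuer) has R→S.
A3 = A2; e.g. K (Pursuer) has no edge into A2. Fixed point.
From R, successor S is in the attractor (rank 1); the other successors K, M are not.

S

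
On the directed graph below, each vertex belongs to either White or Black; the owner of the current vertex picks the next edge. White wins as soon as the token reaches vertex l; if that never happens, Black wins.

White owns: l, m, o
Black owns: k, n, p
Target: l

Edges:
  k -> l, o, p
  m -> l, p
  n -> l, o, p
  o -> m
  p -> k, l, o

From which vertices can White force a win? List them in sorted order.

l, m, o

A0 = {l}
A1: add {m} — m (White) has m→l.
A2: add {o} — o (White) has o→m.
A3 = A2; e.g. k (Black) can still go to p. Fixed point.
White's winning region = {l, m, o}.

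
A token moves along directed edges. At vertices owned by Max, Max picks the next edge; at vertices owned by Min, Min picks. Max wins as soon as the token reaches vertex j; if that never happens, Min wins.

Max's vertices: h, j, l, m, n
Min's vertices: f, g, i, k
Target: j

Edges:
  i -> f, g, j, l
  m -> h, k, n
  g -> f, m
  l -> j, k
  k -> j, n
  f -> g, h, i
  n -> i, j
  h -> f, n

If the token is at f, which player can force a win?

Min

A0 = {j}
A1: add {l, n} — l (Max) has l→j; n (Max) has n→j.
A2: add {h, k, m} — h (Max) has h→n; k (Min): all of {j, n} already in; m (Max) has m→n.
A3 = A2; e.g. f (Min) can still go to g. Fixed point.
f never enters the attractor, so Min can avoid the target forever.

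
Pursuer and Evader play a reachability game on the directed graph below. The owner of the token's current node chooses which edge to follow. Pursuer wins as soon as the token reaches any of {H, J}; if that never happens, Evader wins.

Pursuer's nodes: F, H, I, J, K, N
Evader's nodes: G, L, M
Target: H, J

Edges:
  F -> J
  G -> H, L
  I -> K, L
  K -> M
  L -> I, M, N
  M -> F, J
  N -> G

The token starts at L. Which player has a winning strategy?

Evader

A0 = {H, J}
A1: add {F} — F (Pursuer) has F→J.
A2: add {M} — M (Evader): all of {F, J} already in.
A3: add {K} — K (Pursuer) has K→M.
A4: add {I} — I (Pursuer) has I→K.
A5 = A4; e.g. G (Evader) can still go to L. Fixed point.
L never enters the attractor, so Evader can avoid the target forever.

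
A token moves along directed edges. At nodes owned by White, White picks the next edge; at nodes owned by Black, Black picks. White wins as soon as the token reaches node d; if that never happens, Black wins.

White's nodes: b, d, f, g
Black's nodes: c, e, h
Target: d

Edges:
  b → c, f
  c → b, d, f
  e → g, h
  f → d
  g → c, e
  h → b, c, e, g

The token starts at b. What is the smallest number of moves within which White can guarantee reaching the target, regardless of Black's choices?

2

A0 = {d}
A1: add {f} — f (White) has f→d.
A2: add {b} — b (White) has b→f.
b enters the attractor at level 2, so White can force the target in 2 moves from there.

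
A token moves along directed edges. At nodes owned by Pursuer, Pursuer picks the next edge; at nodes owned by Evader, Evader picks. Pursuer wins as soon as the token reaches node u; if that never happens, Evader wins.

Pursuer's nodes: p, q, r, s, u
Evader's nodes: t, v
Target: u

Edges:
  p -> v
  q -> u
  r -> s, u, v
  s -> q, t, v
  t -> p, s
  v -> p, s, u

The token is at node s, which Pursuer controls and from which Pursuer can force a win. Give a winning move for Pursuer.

A0 = {u}
A1: add {q, r} — q (Pursuer) has q→u; r (Pursuer) has r→u.
A2: add {s} — s (Pursuer) has s→q.
A3 = A2; e.g. p (Pursuer) has no edge into A2. Fixed point.
From s, successor q is in the attractor (rank 1); the other successors t, v are not.

q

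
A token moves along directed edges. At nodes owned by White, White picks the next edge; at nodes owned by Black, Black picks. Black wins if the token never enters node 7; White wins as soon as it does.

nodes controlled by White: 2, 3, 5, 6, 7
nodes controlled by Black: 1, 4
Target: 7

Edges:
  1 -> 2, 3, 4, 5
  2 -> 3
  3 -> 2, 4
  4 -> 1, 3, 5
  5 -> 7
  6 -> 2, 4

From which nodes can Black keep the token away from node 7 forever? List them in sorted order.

1, 2, 3, 4, 6

A0 = {7}
A1: add {5} — 5 (White) has 5→7.
A2 = A1; e.g. 1 (Black) can still go to 2. Fixed point.
White's attractor = {5, 7}; Black avoids the target exactly from the complement.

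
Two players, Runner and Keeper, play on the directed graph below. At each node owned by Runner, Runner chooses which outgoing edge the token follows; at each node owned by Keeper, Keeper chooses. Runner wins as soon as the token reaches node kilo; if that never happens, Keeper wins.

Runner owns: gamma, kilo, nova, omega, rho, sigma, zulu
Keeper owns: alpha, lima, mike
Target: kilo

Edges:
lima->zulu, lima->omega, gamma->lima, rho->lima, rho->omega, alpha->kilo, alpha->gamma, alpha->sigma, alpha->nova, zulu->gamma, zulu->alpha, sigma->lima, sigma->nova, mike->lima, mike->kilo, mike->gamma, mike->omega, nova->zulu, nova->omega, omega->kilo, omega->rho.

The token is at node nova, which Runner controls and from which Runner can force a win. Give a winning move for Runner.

omega

A0 = {kilo}
A1: add {omega} — omega (Runner) has omega→kilo.
A2: add {nova, rho} — rho (Runner) has rho→omega; nova (Runner) has nova→omega.
A3: add {sigma} — sigma (Runner) has sigma→nova.
A4 = A3; e.g. lima (Keeper) can still go to zulu. Fixed point.
From nova, successor omega is in the attractor (rank 1); the other successor zulu is not.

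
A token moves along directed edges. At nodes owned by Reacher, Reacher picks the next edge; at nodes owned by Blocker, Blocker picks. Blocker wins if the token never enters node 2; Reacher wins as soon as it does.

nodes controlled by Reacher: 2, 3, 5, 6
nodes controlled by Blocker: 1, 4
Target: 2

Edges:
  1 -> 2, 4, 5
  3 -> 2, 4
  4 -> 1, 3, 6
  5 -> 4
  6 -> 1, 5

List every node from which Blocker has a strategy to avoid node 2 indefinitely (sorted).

1, 4, 5, 6

A0 = {2}
A1: add {3} — 3 (Reacher) has 3→2.
A2 = A1; e.g. 1 (Blocker) can still go to 4. Fixed point.
Reacher's attractor = {2, 3}; Blocker avoids the target exactly from the complement.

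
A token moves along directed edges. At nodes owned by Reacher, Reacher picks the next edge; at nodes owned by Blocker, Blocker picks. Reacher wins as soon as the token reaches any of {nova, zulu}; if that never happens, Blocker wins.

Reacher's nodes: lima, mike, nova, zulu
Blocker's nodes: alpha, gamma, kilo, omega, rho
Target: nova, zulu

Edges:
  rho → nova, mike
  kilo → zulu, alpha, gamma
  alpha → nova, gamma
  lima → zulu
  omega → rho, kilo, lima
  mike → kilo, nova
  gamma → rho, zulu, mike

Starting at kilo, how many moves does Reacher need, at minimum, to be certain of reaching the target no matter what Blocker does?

5

A0 = {nova, zulu}
A1: add {lima, mike} — lima (Reacher) has lima→zulu; mike (Reacher) has mike→nova.
A2: add {rho} — rho (Blocker): all of {nova, mike} already in.
A3: add {gamma} — gamma (Blocker): all of {rho, zulu, mike} already in.
A4: add {alpha} — alpha (Blocker): all of {nova, gamma} already in.
A5: add {kilo} — kilo (Blocker): all of {zulu, alpha, gamma} already in.
kilo enters the attractor at level 5, so Reacher can force the target in 5 moves from there.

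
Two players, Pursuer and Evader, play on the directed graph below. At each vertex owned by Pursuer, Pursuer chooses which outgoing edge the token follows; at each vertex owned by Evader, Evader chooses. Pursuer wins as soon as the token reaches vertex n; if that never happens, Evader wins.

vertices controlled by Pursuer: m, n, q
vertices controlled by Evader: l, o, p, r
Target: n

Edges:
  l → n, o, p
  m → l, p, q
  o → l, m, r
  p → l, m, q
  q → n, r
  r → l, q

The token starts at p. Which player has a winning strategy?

A0 = {n}
A1: add {q} — q (Pursuer) has q→n.
A2: add {m} — m (Pursuer) has m→q.
A3 = A2; e.g. l (Evader) can still go to o. Fixed point.
p never enters the attractor, so Evader can avoid the target forever.

Evader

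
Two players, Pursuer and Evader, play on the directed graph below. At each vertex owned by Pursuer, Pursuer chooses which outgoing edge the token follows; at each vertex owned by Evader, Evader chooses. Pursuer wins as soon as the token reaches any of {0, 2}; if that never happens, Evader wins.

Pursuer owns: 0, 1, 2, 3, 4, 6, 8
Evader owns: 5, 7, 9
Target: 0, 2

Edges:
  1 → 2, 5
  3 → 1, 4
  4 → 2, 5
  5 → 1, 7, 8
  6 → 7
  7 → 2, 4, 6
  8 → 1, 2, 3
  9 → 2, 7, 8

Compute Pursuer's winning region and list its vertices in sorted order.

0, 1, 2, 3, 4, 8

A0 = {0, 2}
A1: add {1, 4, 8} — 1 (Pursuer) has 1→2; 4 (Pursuer) has 4→2; 8 (Pursuer) has 8→2.
A2: add {3} — 3 (Pursuer) has 3→1.
A3 = A2; e.g. 5 (Evader) can still go to 7. Fixed point.
Pursuer's winning region = {0, 1, 2, 3, 4, 8}.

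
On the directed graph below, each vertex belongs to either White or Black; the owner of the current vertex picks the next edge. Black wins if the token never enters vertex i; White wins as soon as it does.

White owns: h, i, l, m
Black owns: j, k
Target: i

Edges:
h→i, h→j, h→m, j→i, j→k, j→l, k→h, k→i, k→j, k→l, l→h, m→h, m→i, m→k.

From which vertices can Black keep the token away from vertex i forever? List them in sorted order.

A0 = {i}
A1: add {h, m} — h (White) has h→i; m (White) has m→i.
A2: add {l} — l (White) has l→h.
A3 = A2; e.g. j (Black) can still go to k. Fixed point.
White's attractor = {h, i, l, m}; Black avoids the target exactly from the complement.

j, k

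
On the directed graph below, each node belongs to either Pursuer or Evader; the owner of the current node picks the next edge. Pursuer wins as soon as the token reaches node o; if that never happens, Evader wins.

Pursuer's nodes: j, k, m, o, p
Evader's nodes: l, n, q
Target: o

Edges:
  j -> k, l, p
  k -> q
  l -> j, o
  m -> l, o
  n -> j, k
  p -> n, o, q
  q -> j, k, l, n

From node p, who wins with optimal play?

Pursuer

A0 = {o}
A1: add {m, p} — m (Pursuer) has m→o; p (Pursuer) has p→o.
p ∈ A1, so Pursuer can force the target.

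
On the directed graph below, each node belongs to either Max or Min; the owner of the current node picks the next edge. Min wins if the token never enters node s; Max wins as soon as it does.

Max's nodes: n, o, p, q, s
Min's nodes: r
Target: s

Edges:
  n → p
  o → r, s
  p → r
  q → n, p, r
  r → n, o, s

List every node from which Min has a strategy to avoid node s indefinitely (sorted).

n, p, q, r

A0 = {s}
A1: add {o} — o (Max) has o→s.
A2 = A1; e.g. n (Max) has no edge into A1. Fixed point.
Max's attractor = {o, s}; Min avoids the target exactly from the complement.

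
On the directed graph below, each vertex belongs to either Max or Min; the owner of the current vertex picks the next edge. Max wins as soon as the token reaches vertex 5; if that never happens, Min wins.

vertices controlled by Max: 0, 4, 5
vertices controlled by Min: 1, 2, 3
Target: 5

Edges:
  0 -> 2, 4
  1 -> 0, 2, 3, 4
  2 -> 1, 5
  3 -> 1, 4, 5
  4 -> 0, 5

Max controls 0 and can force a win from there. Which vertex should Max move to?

4

A0 = {5}
A1: add {4} — 4 (Max) has 4→5.
A2: add {0} — 0 (Max) has 0→4.
A3 = A2; e.g. 1 (Min) can still go to 2. Fixed point.
From 0, successor 4 is in the attractor (rank 1); the other successor 2 is not.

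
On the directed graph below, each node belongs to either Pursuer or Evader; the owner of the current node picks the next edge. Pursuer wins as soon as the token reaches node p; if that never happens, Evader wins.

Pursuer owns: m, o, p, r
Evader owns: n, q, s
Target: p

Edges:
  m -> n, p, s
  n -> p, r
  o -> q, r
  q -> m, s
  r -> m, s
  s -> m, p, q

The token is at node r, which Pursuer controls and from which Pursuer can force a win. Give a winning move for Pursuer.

m

A0 = {p}
A1: add {m} — m (Pursuer) has m→p.
A2: add {r} — r (Pursuer) has r→m.
A3: add {n, o} — n (Evader): all of {p, r} already in; o (Pursuer) has o→r.
A4 = A3; e.g. q (Evader) can still go to s. Fixed point.
From r, successor m is in the attractor (rank 1); the other successor s is not.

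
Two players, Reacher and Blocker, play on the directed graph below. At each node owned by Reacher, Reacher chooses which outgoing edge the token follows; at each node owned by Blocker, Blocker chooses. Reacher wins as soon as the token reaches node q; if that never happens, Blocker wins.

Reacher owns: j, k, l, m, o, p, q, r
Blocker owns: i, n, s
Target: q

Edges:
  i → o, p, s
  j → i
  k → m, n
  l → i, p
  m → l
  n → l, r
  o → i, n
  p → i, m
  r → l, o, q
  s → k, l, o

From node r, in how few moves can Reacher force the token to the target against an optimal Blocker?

1

A0 = {q}
A1: add {r} — r (Reacher) has r→q.
A2 = A1; e.g. i (Blocker) can still go to o. Fixed point.
r enters the attractor at level 1, so Reacher can force the target in 1 move from there.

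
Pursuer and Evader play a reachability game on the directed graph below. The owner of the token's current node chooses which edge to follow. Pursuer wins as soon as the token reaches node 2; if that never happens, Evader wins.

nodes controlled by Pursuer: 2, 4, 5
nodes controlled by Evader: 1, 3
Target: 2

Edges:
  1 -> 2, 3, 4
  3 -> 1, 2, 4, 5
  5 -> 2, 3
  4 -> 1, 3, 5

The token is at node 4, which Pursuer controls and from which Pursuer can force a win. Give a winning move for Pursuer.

A0 = {2}
A1: add {5} — 5 (Pursuer) has 5→2.
A2: add {4} — 4 (Pursuer) has 4→5.
A3 = A2; e.g. 1 (Evader) can still go to 3. Fixed point.
From 4, successor 5 is in the attractor (rank 1); the other successors 1, 3 are not.

5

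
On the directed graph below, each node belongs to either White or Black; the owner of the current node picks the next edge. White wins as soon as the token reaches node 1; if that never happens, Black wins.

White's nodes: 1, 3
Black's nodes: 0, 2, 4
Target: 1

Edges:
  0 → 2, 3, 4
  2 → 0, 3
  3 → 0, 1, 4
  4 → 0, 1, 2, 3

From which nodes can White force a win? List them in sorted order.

A0 = {1}
A1: add {3} — 3 (White) has 3→1.
A2 = A1; e.g. 0 (Black) can still go to 2. Fixed point.
White's winning region = {1, 3}.

1, 3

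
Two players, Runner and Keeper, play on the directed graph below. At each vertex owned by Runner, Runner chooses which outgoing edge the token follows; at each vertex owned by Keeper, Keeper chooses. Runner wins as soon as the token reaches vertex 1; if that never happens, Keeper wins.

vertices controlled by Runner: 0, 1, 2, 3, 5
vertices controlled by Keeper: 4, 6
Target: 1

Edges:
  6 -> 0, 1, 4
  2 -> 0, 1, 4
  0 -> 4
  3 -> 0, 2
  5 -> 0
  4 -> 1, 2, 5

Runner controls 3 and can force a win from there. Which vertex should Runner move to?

A0 = {1}
A1: add {2} — 2 (Runner) has 2→1.
A2: add {3} — 3 (Runner) has 3→2.
A3 = A2; e.g. 0 (Runner) has no edge into A2. Fixed point.
From 3, successor 2 is in the attractor (rank 1); the other successor 0 is not.

2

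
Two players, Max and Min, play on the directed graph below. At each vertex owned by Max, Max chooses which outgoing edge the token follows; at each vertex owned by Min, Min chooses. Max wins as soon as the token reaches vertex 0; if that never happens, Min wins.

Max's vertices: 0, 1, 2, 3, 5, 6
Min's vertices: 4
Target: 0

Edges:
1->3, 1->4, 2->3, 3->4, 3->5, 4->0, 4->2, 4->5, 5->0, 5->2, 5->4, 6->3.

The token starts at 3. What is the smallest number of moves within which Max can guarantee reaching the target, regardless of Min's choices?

2

A0 = {0}
A1: add {5} — 5 (Max) has 5→0.
A2: add {3} — 3 (Max) has 3→5.
3 enters the attractor at level 2, so Max can force the target in 2 moves from there.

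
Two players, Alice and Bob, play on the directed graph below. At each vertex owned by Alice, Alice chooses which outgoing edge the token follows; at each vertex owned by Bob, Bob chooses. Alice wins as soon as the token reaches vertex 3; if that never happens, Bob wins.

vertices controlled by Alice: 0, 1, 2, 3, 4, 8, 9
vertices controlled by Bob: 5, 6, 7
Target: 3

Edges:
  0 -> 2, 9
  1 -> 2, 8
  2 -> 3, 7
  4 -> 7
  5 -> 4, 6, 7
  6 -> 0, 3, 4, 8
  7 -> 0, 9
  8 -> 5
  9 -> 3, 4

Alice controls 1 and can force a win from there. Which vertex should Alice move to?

A0 = {3}
A1: add {2, 9} — 2 (Alice) has 2→3; 9 (Alice) has 9→3.
A2: add {0, 1} — 0 (Alice) has 0→2; 1 (Alice) has 1→2.
A3: add {7} — 7 (Bob): all of {0, 9} already in.
A4: add {4} — 4 (Alice) has 4→7.
A5 = A4; e.g. 5 (Bob) can still go to 6. Fixed point.
From 1, successor 2 is in the attractor (rank 1); the other successor 8 is not.

2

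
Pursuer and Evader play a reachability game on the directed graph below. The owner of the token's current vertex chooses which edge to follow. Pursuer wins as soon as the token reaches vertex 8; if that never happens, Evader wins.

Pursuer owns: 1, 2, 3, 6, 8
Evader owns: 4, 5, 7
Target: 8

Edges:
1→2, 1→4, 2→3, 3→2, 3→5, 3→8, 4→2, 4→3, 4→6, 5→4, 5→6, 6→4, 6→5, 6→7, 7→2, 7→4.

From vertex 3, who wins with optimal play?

A0 = {8}
A1: add {3} — 3 (Pursuer) has 3→8.
3 ∈ A1, so Pursuer can force the target.

Pursuer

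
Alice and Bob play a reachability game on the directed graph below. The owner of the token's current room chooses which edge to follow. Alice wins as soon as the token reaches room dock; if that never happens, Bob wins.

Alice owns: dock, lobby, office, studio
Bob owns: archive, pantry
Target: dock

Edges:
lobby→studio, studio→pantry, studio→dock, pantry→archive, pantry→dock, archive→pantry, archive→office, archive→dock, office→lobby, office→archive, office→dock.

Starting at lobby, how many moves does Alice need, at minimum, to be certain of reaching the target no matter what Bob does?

2

A0 = {dock}
A1: add {office, studio} — studio (Alice) has studio→dock; office (Alice) has office→dock.
A2: add {lobby} — lobby (Alice) has lobby→studio.
A3 = A2; e.g. pantry (Bob) can still go to archive. Fixed point.
lobby enters the attractor at level 2, so Alice can force the target in 2 moves from there.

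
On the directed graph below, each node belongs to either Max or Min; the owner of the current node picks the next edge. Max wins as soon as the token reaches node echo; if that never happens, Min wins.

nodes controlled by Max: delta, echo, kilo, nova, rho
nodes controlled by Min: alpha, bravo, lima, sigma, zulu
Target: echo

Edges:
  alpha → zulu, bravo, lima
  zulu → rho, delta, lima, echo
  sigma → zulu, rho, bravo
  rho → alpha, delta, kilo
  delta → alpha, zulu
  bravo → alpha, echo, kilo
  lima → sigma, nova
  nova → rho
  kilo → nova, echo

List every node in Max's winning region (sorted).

echo, kilo, nova, rho

A0 = {echo}
A1: add {kilo} — kilo (Max) has kilo→echo.
A2: add {rho} — rho (Max) has rho→kilo.
A3: add {nova} — nova (Max) has nova→rho.
A4 = A3; e.g. alpha (Min) can still go to zulu. Fixed point.
Max's winning region = {echo, kilo, nova, rho}.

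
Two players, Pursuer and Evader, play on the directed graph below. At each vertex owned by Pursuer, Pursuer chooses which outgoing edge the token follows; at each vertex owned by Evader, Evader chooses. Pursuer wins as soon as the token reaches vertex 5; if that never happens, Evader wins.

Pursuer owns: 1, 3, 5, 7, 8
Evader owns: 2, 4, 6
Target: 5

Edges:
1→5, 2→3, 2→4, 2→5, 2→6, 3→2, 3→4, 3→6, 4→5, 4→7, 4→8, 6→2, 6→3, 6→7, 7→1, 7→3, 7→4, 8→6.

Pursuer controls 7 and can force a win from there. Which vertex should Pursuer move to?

1

A0 = {5}
A1: add {1} — 1 (Pursuer) has 1→5.
A2: add {7} — 7 (Pursuer) has 7→1.
A3 = A2; e.g. 2 (Evader) can still go to 3. Fixed point.
From 7, successor 1 is in the attractor (rank 1); the other successors 3, 4 are not.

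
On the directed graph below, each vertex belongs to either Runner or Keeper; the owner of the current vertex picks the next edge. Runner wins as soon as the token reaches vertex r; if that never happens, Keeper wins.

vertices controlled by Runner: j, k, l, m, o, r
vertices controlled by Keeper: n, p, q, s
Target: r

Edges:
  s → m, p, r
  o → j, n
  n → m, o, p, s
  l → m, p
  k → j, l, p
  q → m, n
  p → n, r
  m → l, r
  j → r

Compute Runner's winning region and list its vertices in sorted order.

A0 = {r}
A1: add {j, m} — j (Runner) has j→r; m (Runner) has m→r.
A2: add {k, l, o} — k (Runner) has k→j; l (Runner) has l→m; o (Runner) has o→j.
A3 = A2; e.g. n (Keeper) can still go to p. Fixed point.
Runner's winning region = {j, k, l, m, o, r}.

j, k, l, m, o, r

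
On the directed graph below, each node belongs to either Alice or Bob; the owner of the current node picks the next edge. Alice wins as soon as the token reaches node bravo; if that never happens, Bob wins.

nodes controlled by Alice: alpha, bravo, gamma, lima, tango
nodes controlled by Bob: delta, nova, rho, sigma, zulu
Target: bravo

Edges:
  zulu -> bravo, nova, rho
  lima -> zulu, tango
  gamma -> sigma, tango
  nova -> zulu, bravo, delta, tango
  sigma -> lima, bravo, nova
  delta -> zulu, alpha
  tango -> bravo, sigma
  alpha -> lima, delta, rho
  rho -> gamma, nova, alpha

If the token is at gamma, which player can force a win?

A0 = {bravo}
A1: add {tango} — tango (Alice) has tango→bravo.
A2: add {gamma, lima} — lima (Alice) has lima→tango; gamma (Alice) has gamma→tango.
gamma ∈ A2, so Alice can force the target.

Alice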